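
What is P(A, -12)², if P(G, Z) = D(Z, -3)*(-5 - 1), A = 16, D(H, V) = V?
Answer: 324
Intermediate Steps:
P(G, Z) = 18 (P(G, Z) = -3*(-5 - 1) = -3*(-6) = 18)
P(A, -12)² = 18² = 324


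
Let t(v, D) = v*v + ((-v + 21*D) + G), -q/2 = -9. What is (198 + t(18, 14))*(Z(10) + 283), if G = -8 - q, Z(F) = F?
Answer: 226196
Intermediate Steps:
q = 18 (q = -2*(-9) = 18)
G = -26 (G = -8 - 1*18 = -8 - 18 = -26)
t(v, D) = -26 + v² - v + 21*D (t(v, D) = v*v + ((-v + 21*D) - 26) = v² + (-26 - v + 21*D) = -26 + v² - v + 21*D)
(198 + t(18, 14))*(Z(10) + 283) = (198 + (-26 + 18² - 1*18 + 21*14))*(10 + 283) = (198 + (-26 + 324 - 18 + 294))*293 = (198 + 574)*293 = 772*293 = 226196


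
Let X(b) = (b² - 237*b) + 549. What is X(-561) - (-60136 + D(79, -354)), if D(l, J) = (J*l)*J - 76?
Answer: -9391525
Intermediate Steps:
X(b) = 549 + b² - 237*b
D(l, J) = -76 + l*J² (D(l, J) = l*J² - 76 = -76 + l*J²)
X(-561) - (-60136 + D(79, -354)) = (549 + (-561)² - 237*(-561)) - (-60136 + (-76 + 79*(-354)²)) = (549 + 314721 + 132957) - (-60136 + (-76 + 79*125316)) = 448227 - (-60136 + (-76 + 9899964)) = 448227 - (-60136 + 9899888) = 448227 - 1*9839752 = 448227 - 9839752 = -9391525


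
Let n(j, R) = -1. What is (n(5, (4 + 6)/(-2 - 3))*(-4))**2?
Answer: 16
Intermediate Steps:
(n(5, (4 + 6)/(-2 - 3))*(-4))**2 = (-1*(-4))**2 = 4**2 = 16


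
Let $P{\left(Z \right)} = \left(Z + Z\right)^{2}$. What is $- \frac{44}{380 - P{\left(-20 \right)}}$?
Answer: $\frac{11}{305} \approx 0.036066$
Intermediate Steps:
$P{\left(Z \right)} = 4 Z^{2}$ ($P{\left(Z \right)} = \left(2 Z\right)^{2} = 4 Z^{2}$)
$- \frac{44}{380 - P{\left(-20 \right)}} = - \frac{44}{380 - 4 \left(-20\right)^{2}} = - \frac{44}{380 - 4 \cdot 400} = - \frac{44}{380 - 1600} = - \frac{44}{-1220} = \left(-44\right) \left(- \frac{1}{1220}\right) = \frac{11}{305}$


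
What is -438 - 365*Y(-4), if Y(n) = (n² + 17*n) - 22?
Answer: 26572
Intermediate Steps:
Y(n) = -22 + n² + 17*n
-438 - 365*Y(-4) = -438 - 365*(-22 + (-4)² + 17*(-4)) = -438 - 365*(-22 + 16 - 68) = -438 - 365*(-74) = -438 + 27010 = 26572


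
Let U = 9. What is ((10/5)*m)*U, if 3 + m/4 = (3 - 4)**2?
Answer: -144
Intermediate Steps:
m = -8 (m = -12 + 4*(3 - 4)**2 = -12 + 4*(-1)**2 = -12 + 4*1 = -12 + 4 = -8)
((10/5)*m)*U = ((10/5)*(-8))*9 = ((10*(1/5))*(-8))*9 = (2*(-8))*9 = -16*9 = -144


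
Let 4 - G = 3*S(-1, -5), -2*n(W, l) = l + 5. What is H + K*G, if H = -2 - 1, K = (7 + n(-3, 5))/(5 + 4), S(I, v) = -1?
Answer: -13/9 ≈ -1.4444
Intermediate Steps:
n(W, l) = -5/2 - l/2 (n(W, l) = -(l + 5)/2 = -(5 + l)/2 = -5/2 - l/2)
K = 2/9 (K = (7 + (-5/2 - ½*5))/(5 + 4) = (7 + (-5/2 - 5/2))/9 = (7 - 5)*(⅑) = 2*(⅑) = 2/9 ≈ 0.22222)
G = 7 (G = 4 - 3*(-1) = 4 - 1*(-3) = 4 + 3 = 7)
H = -3
H + K*G = -3 + (2/9)*7 = -3 + 14/9 = -13/9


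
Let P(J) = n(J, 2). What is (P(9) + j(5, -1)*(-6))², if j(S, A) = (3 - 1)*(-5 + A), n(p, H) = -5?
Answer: 4489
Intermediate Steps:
P(J) = -5
j(S, A) = -10 + 2*A (j(S, A) = 2*(-5 + A) = -10 + 2*A)
(P(9) + j(5, -1)*(-6))² = (-5 + (-10 + 2*(-1))*(-6))² = (-5 + (-10 - 2)*(-6))² = (-5 - 12*(-6))² = (-5 + 72)² = 67² = 4489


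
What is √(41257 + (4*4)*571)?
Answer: √50393 ≈ 224.48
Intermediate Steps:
√(41257 + (4*4)*571) = √(41257 + 16*571) = √(41257 + 9136) = √50393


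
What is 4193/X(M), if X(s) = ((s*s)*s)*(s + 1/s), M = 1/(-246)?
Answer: 15355546971408/60517 ≈ 2.5374e+8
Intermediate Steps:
M = -1/246 ≈ -0.0040650
X(s) = s**3*(s + 1/s) (X(s) = (s**2*s)*(s + 1/s) = s**3*(s + 1/s))
4193/X(M) = 4193/((-1/246)**2 + (-1/246)**4) = 4193/(1/60516 + 1/3662186256) = 4193/(60517/3662186256) = 4193*(3662186256/60517) = 15355546971408/60517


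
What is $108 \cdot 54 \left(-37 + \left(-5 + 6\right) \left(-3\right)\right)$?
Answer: $-233280$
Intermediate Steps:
$108 \cdot 54 \left(-37 + \left(-5 + 6\right) \left(-3\right)\right) = 5832 \left(-37 + 1 \left(-3\right)\right) = 5832 \left(-37 - 3\right) = 5832 \left(-40\right) = -233280$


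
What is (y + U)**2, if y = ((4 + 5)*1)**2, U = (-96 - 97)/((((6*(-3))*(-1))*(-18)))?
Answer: 698914969/104976 ≈ 6657.9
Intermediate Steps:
U = 193/324 (U = -193/(-18*(-1)*(-18)) = -193/(18*(-18)) = -193/(-324) = -193*(-1/324) = 193/324 ≈ 0.59568)
y = 81 (y = (9*1)**2 = 9**2 = 81)
(y + U)**2 = (81 + 193/324)**2 = (26437/324)**2 = 698914969/104976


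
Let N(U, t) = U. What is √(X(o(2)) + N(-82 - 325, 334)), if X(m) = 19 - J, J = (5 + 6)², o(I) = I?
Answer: I*√509 ≈ 22.561*I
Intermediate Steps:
J = 121 (J = 11² = 121)
X(m) = -102 (X(m) = 19 - 1*121 = 19 - 121 = -102)
√(X(o(2)) + N(-82 - 325, 334)) = √(-102 + (-82 - 325)) = √(-102 - 407) = √(-509) = I*√509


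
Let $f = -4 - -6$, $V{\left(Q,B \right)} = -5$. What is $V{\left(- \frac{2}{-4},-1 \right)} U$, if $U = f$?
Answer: $-10$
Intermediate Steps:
$f = 2$ ($f = -4 + 6 = 2$)
$U = 2$
$V{\left(- \frac{2}{-4},-1 \right)} U = \left(-5\right) 2 = -10$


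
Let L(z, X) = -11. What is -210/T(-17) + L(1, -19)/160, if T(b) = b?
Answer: 33413/2720 ≈ 12.284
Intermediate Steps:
-210/T(-17) + L(1, -19)/160 = -210/(-17) - 11/160 = -210*(-1/17) - 11*1/160 = 210/17 - 11/160 = 33413/2720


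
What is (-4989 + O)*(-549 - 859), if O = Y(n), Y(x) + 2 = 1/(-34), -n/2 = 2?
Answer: 119465280/17 ≈ 7.0274e+6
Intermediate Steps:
n = -4 (n = -2*2 = -4)
Y(x) = -69/34 (Y(x) = -2 + 1/(-34) = -2 - 1/34 = -69/34)
O = -69/34 ≈ -2.0294
(-4989 + O)*(-549 - 859) = (-4989 - 69/34)*(-549 - 859) = -169695/34*(-1408) = 119465280/17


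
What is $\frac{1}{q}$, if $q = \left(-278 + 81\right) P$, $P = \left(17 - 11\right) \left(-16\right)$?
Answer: $\frac{1}{18912} \approx 5.2876 \cdot 10^{-5}$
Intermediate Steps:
$P = -96$ ($P = 6 \left(-16\right) = -96$)
$q = 18912$ ($q = \left(-278 + 81\right) \left(-96\right) = \left(-197\right) \left(-96\right) = 18912$)
$\frac{1}{q} = \frac{1}{18912}$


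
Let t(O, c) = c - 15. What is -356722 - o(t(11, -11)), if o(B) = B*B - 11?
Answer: -357387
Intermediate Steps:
t(O, c) = -15 + c
o(B) = -11 + B**2 (o(B) = B**2 - 11 = -11 + B**2)
-356722 - o(t(11, -11)) = -356722 - (-11 + (-15 - 11)**2) = -356722 - (-11 + (-26)**2) = -356722 - (-11 + 676) = -356722 - 1*665 = -356722 - 665 = -357387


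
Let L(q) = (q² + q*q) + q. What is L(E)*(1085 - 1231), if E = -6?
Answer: -9636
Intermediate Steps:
L(q) = q + 2*q² (L(q) = (q² + q²) + q = 2*q² + q = q + 2*q²)
L(E)*(1085 - 1231) = (-6*(1 + 2*(-6)))*(1085 - 1231) = -6*(1 - 12)*(-146) = -6*(-11)*(-146) = 66*(-146) = -9636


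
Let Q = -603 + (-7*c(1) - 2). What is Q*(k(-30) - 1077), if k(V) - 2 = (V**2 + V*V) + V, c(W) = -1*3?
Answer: -405880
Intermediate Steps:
c(W) = -3
k(V) = 2 + V + 2*V**2 (k(V) = 2 + ((V**2 + V*V) + V) = 2 + ((V**2 + V**2) + V) = 2 + (2*V**2 + V) = 2 + (V + 2*V**2) = 2 + V + 2*V**2)
Q = -584 (Q = -603 + (-7*(-3) - 2) = -603 + (21 - 2) = -603 + 19 = -584)
Q*(k(-30) - 1077) = -584*((2 - 30 + 2*(-30)**2) - 1077) = -584*((2 - 30 + 2*900) - 1077) = -584*((2 - 30 + 1800) - 1077) = -584*(1772 - 1077) = -584*695 = -405880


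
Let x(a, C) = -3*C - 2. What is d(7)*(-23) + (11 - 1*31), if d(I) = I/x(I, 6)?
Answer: -239/20 ≈ -11.950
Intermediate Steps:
x(a, C) = -2 - 3*C
d(I) = -I/20 (d(I) = I/(-2 - 3*6) = I/(-2 - 18) = I/(-20) = I*(-1/20) = -I/20)
d(7)*(-23) + (11 - 1*31) = -1/20*7*(-23) + (11 - 1*31) = -7/20*(-23) + (11 - 31) = 161/20 - 20 = -239/20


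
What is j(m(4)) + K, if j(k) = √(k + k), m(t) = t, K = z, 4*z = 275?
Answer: 275/4 + 2*√2 ≈ 71.578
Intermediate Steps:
z = 275/4 (z = (¼)*275 = 275/4 ≈ 68.750)
K = 275/4 ≈ 68.750
j(k) = √2*√k (j(k) = √(2*k) = √2*√k)
j(m(4)) + K = √2*√4 + 275/4 = √2*2 + 275/4 = 2*√2 + 275/4 = 275/4 + 2*√2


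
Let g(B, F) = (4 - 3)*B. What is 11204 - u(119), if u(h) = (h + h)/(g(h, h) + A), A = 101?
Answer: 1232321/110 ≈ 11203.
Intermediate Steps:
g(B, F) = B (g(B, F) = 1*B = B)
u(h) = 2*h/(101 + h) (u(h) = (h + h)/(h + 101) = (2*h)/(101 + h) = 2*h/(101 + h))
11204 - u(119) = 11204 - 2*119/(101 + 119) = 11204 - 2*119/220 = 11204 - 1*119/110 = 11204 - 119/110 = 1232321/110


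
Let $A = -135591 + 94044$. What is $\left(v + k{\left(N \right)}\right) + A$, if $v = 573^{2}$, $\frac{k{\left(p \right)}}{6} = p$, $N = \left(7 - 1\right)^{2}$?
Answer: $286998$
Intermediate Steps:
$N = 36$ ($N = 6^{2} = 36$)
$k{\left(p \right)} = 6 p$
$A = -41547$
$v = 328329$
$\left(v + k{\left(N \right)}\right) + A = \left(328329 + 6 \cdot 36\right) - 41547 = \left(328329 + 216\right) - 41547 = 328545 - 41547 = 286998$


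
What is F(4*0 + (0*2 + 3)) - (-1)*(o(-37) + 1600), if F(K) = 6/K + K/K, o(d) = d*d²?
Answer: -49050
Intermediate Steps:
o(d) = d³
F(K) = 1 + 6/K (F(K) = 6/K + 1 = 1 + 6/K)
F(4*0 + (0*2 + 3)) - (-1)*(o(-37) + 1600) = (6 + (4*0 + (0*2 + 3)))/(4*0 + (0*2 + 3)) - (-1)*((-37)³ + 1600) = (6 + (0 + (0 + 3)))/(0 + (0 + 3)) - (-1)*(-50653 + 1600) = (6 + (0 + 3))/(0 + 3) - (-1)*(-49053) = (6 + 3)/3 - 1*49053 = (⅓)*9 - 49053 = 3 - 49053 = -49050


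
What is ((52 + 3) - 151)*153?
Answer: -14688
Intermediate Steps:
((52 + 3) - 151)*153 = (55 - 151)*153 = -96*153 = -14688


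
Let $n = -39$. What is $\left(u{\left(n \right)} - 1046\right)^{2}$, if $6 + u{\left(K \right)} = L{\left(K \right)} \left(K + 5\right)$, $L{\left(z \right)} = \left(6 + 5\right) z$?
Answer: $183169156$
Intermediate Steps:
$L{\left(z \right)} = 11 z$
$u{\left(K \right)} = -6 + 11 K \left(5 + K\right)$ ($u{\left(K \right)} = -6 + 11 K \left(K + 5\right) = -6 + 11 K \left(5 + K\right)$)
$\left(u{\left(n \right)} - 1046\right)^{2} = \left(\left(-6 + 11 \left(-39\right)^{2} + 55 \left(-39\right)\right) - 1046\right)^{2} = \left(\left(-6 + 11 \cdot 1521 - 2145\right) - 1046\right)^{2} = \left(\left(-6 + 16731 - 2145\right) - 1046\right)^{2} = \left(14580 - 1046\right)^{2} = 13534^{2} = 183169156$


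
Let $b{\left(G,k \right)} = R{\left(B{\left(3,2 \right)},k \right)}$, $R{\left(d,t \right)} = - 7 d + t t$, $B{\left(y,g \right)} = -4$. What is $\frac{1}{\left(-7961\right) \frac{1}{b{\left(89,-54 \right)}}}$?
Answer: $- \frac{2944}{7961} \approx -0.3698$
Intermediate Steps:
$R{\left(d,t \right)} = t^{2} - 7 d$ ($R{\left(d,t \right)} = - 7 d + t^{2} = t^{2} - 7 d$)
$b{\left(G,k \right)} = 28 + k^{2}$ ($b{\left(G,k \right)} = k^{2} - -28 = k^{2} + 28 = 28 + k^{2}$)
$\frac{1}{\left(-7961\right) \frac{1}{b{\left(89,-54 \right)}}} = \frac{1}{\left(-7961\right) \frac{1}{28 + \left(-54\right)^{2}}} = \frac{1}{\left(-7961\right) \frac{1}{28 + 2916}} = \frac{1}{\left(-7961\right) \frac{1}{2944}} = \frac{1}{- \frac{7961}{2944}} = - \frac{2944}{7961}$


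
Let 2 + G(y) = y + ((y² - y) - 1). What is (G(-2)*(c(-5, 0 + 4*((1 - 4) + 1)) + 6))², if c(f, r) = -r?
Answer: 196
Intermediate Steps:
G(y) = -3 + y² (G(y) = -2 + (y + ((y² - y) - 1)) = -2 + (y + (-1 + y² - y)) = -2 + (-1 + y²) = -3 + y²)
(G(-2)*(c(-5, 0 + 4*((1 - 4) + 1)) + 6))² = ((-3 + (-2)²)*(-(0 + 4*((1 - 4) + 1)) + 6))² = ((-3 + 4)*(-(0 + 4*(-3 + 1)) + 6))² = (1*(-(0 + 4*(-2)) + 6))² = (1*(-(0 - 8) + 6))² = (1*(-1*(-8) + 6))² = (1*(8 + 6))² = (1*14)² = 14² = 196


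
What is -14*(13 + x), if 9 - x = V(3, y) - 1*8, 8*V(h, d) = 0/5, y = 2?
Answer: -420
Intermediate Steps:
V(h, d) = 0 (V(h, d) = (0/5)/8 = (0*(⅕))/8 = (⅛)*0 = 0)
x = 17 (x = 9 - (0 - 1*8) = 9 - (0 - 8) = 9 - 1*(-8) = 9 + 8 = 17)
-14*(13 + x) = -14*(13 + 17) = -14*30 = -420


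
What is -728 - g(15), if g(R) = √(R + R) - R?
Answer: -713 - √30 ≈ -718.48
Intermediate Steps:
g(R) = -R + √2*√R (g(R) = √(2*R) - R = √2*√R - R = -R + √2*√R)
-728 - g(15) = -728 - (-1*15 + √2*√15) = -728 - (-15 + √30) = -728 + (15 - √30) = -713 - √30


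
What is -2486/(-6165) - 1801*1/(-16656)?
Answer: 17503327/34228080 ≈ 0.51137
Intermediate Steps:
-2486/(-6165) - 1801*1/(-16656) = -2486*(-1/6165) - 1801*(-1/16656) = 2486/6165 + 1801/16656 = 17503327/34228080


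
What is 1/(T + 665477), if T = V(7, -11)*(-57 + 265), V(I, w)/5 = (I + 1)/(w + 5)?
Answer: 3/1992271 ≈ 1.5058e-6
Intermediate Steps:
V(I, w) = 5*(1 + I)/(5 + w) (V(I, w) = 5*((I + 1)/(w + 5)) = 5*((1 + I)/(5 + w)) = 5*(1 + I)/(5 + w))
T = -4160/3 (T = (5*(1 + 7)/(5 - 11))*(-57 + 265) = (5*8/(-6))*208 = (5*(-⅙)*8)*208 = -20/3*208 = -4160/3 ≈ -1386.7)
1/(T + 665477) = 1/(-4160/3 + 665477) = 1/(1992271/3) = 3/1992271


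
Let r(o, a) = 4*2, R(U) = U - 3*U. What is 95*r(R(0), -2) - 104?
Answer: 656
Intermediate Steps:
R(U) = -2*U (R(U) = U - 3*U = -2*U)
r(o, a) = 8
95*r(R(0), -2) - 104 = 95*8 - 104 = 760 - 104 = 656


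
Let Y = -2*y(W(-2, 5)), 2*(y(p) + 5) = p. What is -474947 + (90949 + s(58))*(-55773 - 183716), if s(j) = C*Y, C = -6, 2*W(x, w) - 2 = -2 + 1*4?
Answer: -21770264536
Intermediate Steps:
W(x, w) = 2 (W(x, w) = 1 + (-2 + 1*4)/2 = 1 + (-2 + 4)/2 = 1 + (1/2)*2 = 1 + 1 = 2)
y(p) = -5 + p/2
Y = 8 (Y = -2*(-5 + (1/2)*2) = -2*(-5 + 1) = -2*(-4) = 8)
s(j) = -48 (s(j) = -6*8 = -48)
-474947 + (90949 + s(58))*(-55773 - 183716) = -474947 + (90949 - 48)*(-55773 - 183716) = -474947 + 90901*(-239489) = -474947 - 21769789589 = -21770264536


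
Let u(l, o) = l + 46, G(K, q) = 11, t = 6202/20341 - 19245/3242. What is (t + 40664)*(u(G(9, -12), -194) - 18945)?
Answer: -25321605542343468/32972761 ≈ -7.6795e+8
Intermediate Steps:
t = -371355661/65945522 (t = 6202*(1/20341) - 19245*1/3242 = 6202/20341 - 19245/3242 = -371355661/65945522 ≈ -5.6312)
u(l, o) = 46 + l
(t + 40664)*(u(G(9, -12), -194) - 18945) = (-371355661/65945522 + 40664)*((46 + 11) - 18945) = 2681237350947*(57 - 18945)/65945522 = (2681237350947/65945522)*(-18888) = -25321605542343468/32972761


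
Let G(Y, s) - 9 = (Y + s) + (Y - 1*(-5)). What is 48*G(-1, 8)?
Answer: 960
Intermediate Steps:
G(Y, s) = 14 + s + 2*Y (G(Y, s) = 9 + ((Y + s) + (Y - 1*(-5))) = 9 + ((Y + s) + (Y + 5)) = 9 + ((Y + s) + (5 + Y)) = 9 + (5 + s + 2*Y) = 14 + s + 2*Y)
48*G(-1, 8) = 48*(14 + 8 + 2*(-1)) = 48*(14 + 8 - 2) = 48*20 = 960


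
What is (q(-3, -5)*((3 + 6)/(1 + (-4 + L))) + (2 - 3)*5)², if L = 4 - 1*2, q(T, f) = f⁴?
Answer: 31696900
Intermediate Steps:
L = 2 (L = 4 - 2 = 2)
(q(-3, -5)*((3 + 6)/(1 + (-4 + L))) + (2 - 3)*5)² = ((-5)⁴*((3 + 6)/(1 + (-4 + 2))) + (2 - 3)*5)² = (625*(9/(1 - 2)) - 1*5)² = (625*(9/(-1)) - 5)² = (625*(9*(-1)) - 5)² = (625*(-9) - 5)² = (-5625 - 5)² = (-5630)² = 31696900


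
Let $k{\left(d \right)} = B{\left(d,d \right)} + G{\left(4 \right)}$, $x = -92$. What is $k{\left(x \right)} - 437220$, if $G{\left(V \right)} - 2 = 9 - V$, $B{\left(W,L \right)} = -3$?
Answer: $-437216$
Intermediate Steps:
$G{\left(V \right)} = 11 - V$ ($G{\left(V \right)} = 2 - \left(-9 + V\right) = 11 - V$)
$k{\left(d \right)} = 4$ ($k{\left(d \right)} = -3 + \left(11 - 4\right) = -3 + 7 = 4$)
$k{\left(x \right)} - 437220 = 4 - 437220 = -437216$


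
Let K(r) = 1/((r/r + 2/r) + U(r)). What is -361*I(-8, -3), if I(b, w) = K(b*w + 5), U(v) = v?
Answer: -10469/872 ≈ -12.006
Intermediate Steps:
K(r) = 1/(1 + r + 2/r) (K(r) = 1/((r/r + 2/r) + r) = 1/((1 + 2/r) + r) = 1/(1 + r + 2/r))
I(b, w) = (5 + b*w)/(7 + (5 + b*w)**2 + b*w) (I(b, w) = (b*w + 5)/(2 + (b*w + 5) + (b*w + 5)**2) = (5 + b*w)/(2 + (5 + b*w) + (5 + b*w)**2) = (5 + b*w)/(7 + (5 + b*w)**2 + b*w))
-361*I(-8, -3) = -361*(5 - 8*(-3))/(7 + (5 - 8*(-3))**2 - 8*(-3)) = -361*(5 + 24)/(7 + (5 + 24)**2 + 24) = -361*29/(7 + 29**2 + 24) = -361*29/(7 + 841 + 24) = -361*29/872 = -10469/872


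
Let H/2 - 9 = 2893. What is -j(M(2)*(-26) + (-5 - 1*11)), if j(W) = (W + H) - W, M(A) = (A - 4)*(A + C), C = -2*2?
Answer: -5804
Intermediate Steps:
H = 5804 (H = 18 + 2*2893 = 18 + 5786 = 5804)
C = -4
M(A) = (-4 + A)² (M(A) = (A - 4)*(A - 4) = (-4 + A)*(-4 + A) = (-4 + A)²)
j(W) = 5804 (j(W) = (W + 5804) - W = (5804 + W) - W = 5804)
-j(M(2)*(-26) + (-5 - 1*11)) = -1*5804 = -5804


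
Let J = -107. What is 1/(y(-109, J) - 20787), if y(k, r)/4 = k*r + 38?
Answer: 1/26017 ≈ 3.8436e-5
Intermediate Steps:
y(k, r) = 152 + 4*k*r (y(k, r) = 4*(k*r + 38) = 4*(38 + k*r) = 152 + 4*k*r)
1/(y(-109, J) - 20787) = 1/((152 + 4*(-109)*(-107)) - 20787) = 1/((152 + 46652) - 20787) = 1/(46804 - 20787) = 1/26017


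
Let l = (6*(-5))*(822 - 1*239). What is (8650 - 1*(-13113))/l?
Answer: -21763/17490 ≈ -1.2443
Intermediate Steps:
l = -17490 (l = -30*(822 - 239) = -30*583 = -17490)
(8650 - 1*(-13113))/l = (8650 - 1*(-13113))/(-17490) = (8650 + 13113)*(-1/17490) = 21763*(-1/17490) = -21763/17490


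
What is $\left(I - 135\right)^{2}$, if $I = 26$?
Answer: $11881$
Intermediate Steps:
$\left(I - 135\right)^{2} = \left(26 - 135\right)^{2} = \left(-109\right)^{2} = 11881$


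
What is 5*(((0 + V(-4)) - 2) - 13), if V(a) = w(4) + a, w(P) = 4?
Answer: -75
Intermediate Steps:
V(a) = 4 + a
5*(((0 + V(-4)) - 2) - 13) = 5*(((0 + (4 - 4)) - 2) - 13) = 5*(((0 + 0) - 2) - 13) = 5*((0 - 2) - 13) = 5*(-2 - 13) = 5*(-15) = -75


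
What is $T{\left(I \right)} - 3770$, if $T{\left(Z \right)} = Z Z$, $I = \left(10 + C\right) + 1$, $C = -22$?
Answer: $-3649$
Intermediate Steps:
$I = -11$ ($I = \left(10 - 22\right) + 1 = -12 + 1 = -11$)
$T{\left(Z \right)} = Z^{2}$
$T{\left(I \right)} - 3770 = \left(-11\right)^{2} - 3770 = 121 - 3770 = -3649$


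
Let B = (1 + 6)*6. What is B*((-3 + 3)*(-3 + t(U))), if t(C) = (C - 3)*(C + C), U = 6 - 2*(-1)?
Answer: 0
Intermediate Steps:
U = 8 (U = 6 + 2 = 8)
t(C) = 2*C*(-3 + C) (t(C) = (-3 + C)*(2*C) = 2*C*(-3 + C))
B = 42 (B = 7*6 = 42)
B*((-3 + 3)*(-3 + t(U))) = 42*((-3 + 3)*(-3 + 2*8*(-3 + 8))) = 42*(0*(-3 + 2*8*5)) = 42*(0*(-3 + 80)) = 42*(0*77) = 42*0 = 0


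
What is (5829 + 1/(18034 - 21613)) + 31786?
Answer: 134624084/3579 ≈ 37615.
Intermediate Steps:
(5829 + 1/(18034 - 21613)) + 31786 = (5829 + 1/(-3579)) + 31786 = (5829 - 1/3579) + 31786 = 20861990/3579 + 31786 = 134624084/3579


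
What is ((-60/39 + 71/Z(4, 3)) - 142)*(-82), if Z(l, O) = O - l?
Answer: 228698/13 ≈ 17592.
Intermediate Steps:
((-60/39 + 71/Z(4, 3)) - 142)*(-82) = ((-60/39 + 71/(3 - 1*4)) - 142)*(-82) = ((-60*1/39 + 71/(3 - 4)) - 142)*(-82) = ((-20/13 + 71/(-1)) - 142)*(-82) = ((-20/13 + 71*(-1)) - 142)*(-82) = ((-20/13 - 71) - 142)*(-82) = (-943/13 - 142)*(-82) = -2789/13*(-82) = 228698/13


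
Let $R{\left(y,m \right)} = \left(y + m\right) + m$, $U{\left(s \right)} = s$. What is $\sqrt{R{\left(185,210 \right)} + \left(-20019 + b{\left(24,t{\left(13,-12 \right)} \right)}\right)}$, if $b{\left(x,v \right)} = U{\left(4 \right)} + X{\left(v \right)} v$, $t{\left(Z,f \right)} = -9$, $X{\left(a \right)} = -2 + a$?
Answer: $i \sqrt{19311} \approx 138.96 i$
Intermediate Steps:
$R{\left(y,m \right)} = y + 2 m$ ($R{\left(y,m \right)} = \left(m + y\right) + m = y + 2 m$)
$b{\left(x,v \right)} = 4 + v \left(-2 + v\right)$ ($b{\left(x,v \right)} = 4 + \left(-2 + v\right) v = 4 + v \left(-2 + v\right)$)
$\sqrt{R{\left(185,210 \right)} + \left(-20019 + b{\left(24,t{\left(13,-12 \right)} \right)}\right)} = \sqrt{\left(185 + 2 \cdot 210\right) - \left(20015 + 9 \left(-2 - 9\right)\right)} = \sqrt{\left(185 + 420\right) + \left(-20019 + \left(4 - -99\right)\right)} = \sqrt{605 + \left(-20019 + \left(4 + 99\right)\right)} = \sqrt{605 + \left(-20019 + 103\right)} = \sqrt{605 - 19916} = \sqrt{-19311} = i \sqrt{19311}$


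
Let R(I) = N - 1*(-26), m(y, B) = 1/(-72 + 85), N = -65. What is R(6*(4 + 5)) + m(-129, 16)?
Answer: -506/13 ≈ -38.923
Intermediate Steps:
m(y, B) = 1/13
R(I) = -39 (R(I) = -65 - 1*(-26) = -65 + 26 = -39)
R(6*(4 + 5)) + m(-129, 16) = -39 + 1/13 = -506/13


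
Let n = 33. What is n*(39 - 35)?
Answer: 132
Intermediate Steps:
n*(39 - 35) = 33*(39 - 35) = 33*4 = 132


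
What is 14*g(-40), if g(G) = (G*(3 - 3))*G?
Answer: 0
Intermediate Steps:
g(G) = 0 (g(G) = (G*0)*G = 0*G = 0)
14*g(-40) = 14*0 = 0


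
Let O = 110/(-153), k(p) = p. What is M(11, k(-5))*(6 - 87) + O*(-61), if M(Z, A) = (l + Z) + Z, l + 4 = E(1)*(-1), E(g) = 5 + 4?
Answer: -104827/153 ≈ -685.14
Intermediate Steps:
O = -110/153 (O = 110*(-1/153) = -110/153 ≈ -0.71895)
E(g) = 9
l = -13 (l = -4 + 9*(-1) = -4 - 9 = -13)
M(Z, A) = -13 + 2*Z (M(Z, A) = (-13 + Z) + Z = -13 + 2*Z)
M(11, k(-5))*(6 - 87) + O*(-61) = (-13 + 2*11)*(6 - 87) - 110/153*(-61) = (-13 + 22)*(-81) + 6710/153 = 9*(-81) + 6710/153 = -729 + 6710/153 = -104827/153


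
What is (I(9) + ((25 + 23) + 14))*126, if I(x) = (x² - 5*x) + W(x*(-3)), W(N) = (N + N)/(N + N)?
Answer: 12474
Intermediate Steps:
W(N) = 1 (W(N) = (2*N)/((2*N)) = (2*N)*(1/(2*N)) = 1)
I(x) = 1 + x² - 5*x (I(x) = (x² - 5*x) + 1 = 1 + x² - 5*x)
(I(9) + ((25 + 23) + 14))*126 = ((1 + 9² - 5*9) + ((25 + 23) + 14))*126 = ((1 + 81 - 45) + (48 + 14))*126 = (37 + 62)*126 = 99*126 = 12474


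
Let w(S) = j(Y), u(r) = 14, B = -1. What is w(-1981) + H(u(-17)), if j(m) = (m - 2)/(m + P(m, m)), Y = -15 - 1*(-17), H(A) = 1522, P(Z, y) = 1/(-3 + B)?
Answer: 1522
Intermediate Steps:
P(Z, y) = -1/4 (P(Z, y) = 1/(-3 - 1) = 1/(-4) = -1/4)
Y = 2 (Y = -15 + 17 = 2)
j(m) = (-2 + m)/(-1/4 + m) (j(m) = (m - 2)/(m - 1/4) = (-2 + m)/(-1/4 + m))
w(S) = 0 (w(S) = 4*(-2 + 2)/(-1 + 4*2) = 4*0/(-1 + 8) = 4*0/7 = 4*(1/7)*0 = 0)
w(-1981) + H(u(-17)) = 0 + 1522 = 1522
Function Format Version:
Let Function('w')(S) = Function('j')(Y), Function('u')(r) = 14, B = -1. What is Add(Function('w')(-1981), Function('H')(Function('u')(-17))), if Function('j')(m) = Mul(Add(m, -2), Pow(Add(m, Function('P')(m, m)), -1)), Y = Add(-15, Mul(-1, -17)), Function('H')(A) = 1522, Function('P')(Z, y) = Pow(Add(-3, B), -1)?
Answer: 1522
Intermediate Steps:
Function('P')(Z, y) = Rational(-1, 4) (Function('P')(Z, y) = Pow(Add(-3, -1), -1) = Pow(-4, -1) = Rational(-1, 4))
Y = 2 (Y = Add(-15, 17) = 2)
Function('j')(m) = Mul(Pow(Add(Rational(-1, 4), m), -1), Add(-2, m)) (Function('j')(m) = Mul(Add(m, -2), Pow(Add(m, Rational(-1, 4)), -1)) = Mul(Add(-2, m), Pow(Add(Rational(-1, 4), m), -1)) = Mul(Pow(Add(Rational(-1, 4), m), -1), Add(-2, m)))
Function('w')(S) = 0 (Function('w')(S) = Mul(4, Pow(Add(-1, Mul(4, 2)), -1), Add(-2, 2)) = Mul(4, Pow(Add(-1, 8), -1), 0) = Mul(4, Pow(7, -1), 0) = Mul(4, Rational(1, 7), 0) = 0)
Add(Function('w')(-1981), Function('H')(Function('u')(-17))) = Add(0, 1522) = 1522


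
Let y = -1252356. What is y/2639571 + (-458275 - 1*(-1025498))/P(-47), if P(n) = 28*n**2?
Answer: 473254886007/54420915164 ≈ 8.6962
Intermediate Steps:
y/2639571 + (-458275 - 1*(-1025498))/P(-47) = -1252356/2639571 + (-458275 - 1*(-1025498))/((28*(-47)**2)) = -1252356*1/2639571 + (-458275 + 1025498)/((28*2209)) = -417452/879857 + 567223/61852 = 473254886007/54420915164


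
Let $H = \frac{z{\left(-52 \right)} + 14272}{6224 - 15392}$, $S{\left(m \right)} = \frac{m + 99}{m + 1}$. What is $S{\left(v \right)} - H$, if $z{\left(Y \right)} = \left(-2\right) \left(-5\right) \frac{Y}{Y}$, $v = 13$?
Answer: $\frac{43813}{4584} \approx 9.5578$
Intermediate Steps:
$z{\left(Y \right)} = 10$ ($z{\left(Y \right)} = 10 \cdot 1 = 10$)
$S{\left(m \right)} = \frac{99 + m}{1 + m}$
$H = - \frac{7141}{4584}$ ($H = \frac{10 + 14272}{6224 - 15392} = \frac{14282}{-9168} = 14282 \left(- \frac{1}{9168}\right) = - \frac{7141}{4584} \approx -1.5578$)
$S{\left(v \right)} - H = \frac{99 + 13}{1 + 13} - - \frac{7141}{4584} = \frac{1}{14} \cdot 112 + \frac{7141}{4584} = 8 + \frac{7141}{4584} = \frac{43813}{4584}$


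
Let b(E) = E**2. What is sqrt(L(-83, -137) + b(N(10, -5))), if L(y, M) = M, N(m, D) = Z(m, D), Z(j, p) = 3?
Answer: 8*I*sqrt(2) ≈ 11.314*I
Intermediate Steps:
N(m, D) = 3
sqrt(L(-83, -137) + b(N(10, -5))) = sqrt(-137 + 3**2) = sqrt(-137 + 9) = sqrt(-128) = 8*I*sqrt(2)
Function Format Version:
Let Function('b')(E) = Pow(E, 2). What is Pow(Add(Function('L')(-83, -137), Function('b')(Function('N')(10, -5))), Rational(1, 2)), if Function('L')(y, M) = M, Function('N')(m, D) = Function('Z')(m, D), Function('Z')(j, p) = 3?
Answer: Mul(8, I, Pow(2, Rational(1, 2))) ≈ Mul(11.314, I)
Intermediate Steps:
Function('N')(m, D) = 3
Pow(Add(Function('L')(-83, -137), Function('b')(Function('N')(10, -5))), Rational(1, 2)) = Pow(Add(-137, Pow(3, 2)), Rational(1, 2)) = Pow(Add(-137, 9), Rational(1, 2)) = Pow(-128, Rational(1, 2)) = Mul(8, I, Pow(2, Rational(1, 2)))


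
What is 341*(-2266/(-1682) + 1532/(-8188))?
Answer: 681027468/1721527 ≈ 395.59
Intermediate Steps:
341*(-2266/(-1682) + 1532/(-8188)) = 341*(-2266*(-1/1682) + 1532*(-1/8188)) = 341*(1133/841 - 383/2047) = 341*(1997148/1721527) = 681027468/1721527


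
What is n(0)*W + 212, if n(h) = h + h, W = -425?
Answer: 212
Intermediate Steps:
n(h) = 2*h
n(0)*W + 212 = (2*0)*(-425) + 212 = 0*(-425) + 212 = 0 + 212 = 212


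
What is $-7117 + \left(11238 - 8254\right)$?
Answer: $-4133$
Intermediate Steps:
$-7117 + \left(11238 - 8254\right) = -7117 + 2984 = -4133$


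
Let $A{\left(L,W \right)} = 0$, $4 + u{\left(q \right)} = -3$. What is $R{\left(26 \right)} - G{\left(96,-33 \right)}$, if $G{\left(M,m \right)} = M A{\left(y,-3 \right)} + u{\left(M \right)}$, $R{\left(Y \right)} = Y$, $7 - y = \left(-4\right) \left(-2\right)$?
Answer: $33$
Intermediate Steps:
$y = -1$ ($y = 7 - \left(-4\right) \left(-2\right) = 7 - 8 = -1$)
$u{\left(q \right)} = -7$ ($u{\left(q \right)} = -4 - 3 = -7$)
$G{\left(M,m \right)} = -7$ ($G{\left(M,m \right)} = M 0 - 7 = 0 - 7 = -7$)
$R{\left(26 \right)} - G{\left(96,-33 \right)} = 26 - -7 = 26 + 7 = 33$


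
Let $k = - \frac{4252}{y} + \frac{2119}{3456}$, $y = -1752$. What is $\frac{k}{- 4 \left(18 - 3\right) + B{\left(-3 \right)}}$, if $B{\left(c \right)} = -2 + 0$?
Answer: $- \frac{766975}{15641856} \approx -0.049034$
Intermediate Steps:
$B{\left(c \right)} = -2$
$k = \frac{766975}{252288}$ ($k = - \frac{4252}{-1752} + \frac{2119}{3456} = \left(-4252\right) \left(- \frac{1}{1752}\right) + 2119 \cdot \frac{1}{3456} = \frac{1063}{438} + \frac{2119}{3456} = \frac{766975}{252288} \approx 3.0401$)
$\frac{k}{- 4 \left(18 - 3\right) + B{\left(-3 \right)}} = \frac{766975}{252288 \left(- 4 \left(18 - 3\right) - 2\right)} = \frac{766975}{252288 \left(\left(-4\right) 15 - 2\right)} = \frac{766975}{252288 \left(-60 - 2\right)} = \frac{766975}{252288 \left(-62\right)} = \frac{766975}{252288} \left(- \frac{1}{62}\right) = - \frac{766975}{15641856}$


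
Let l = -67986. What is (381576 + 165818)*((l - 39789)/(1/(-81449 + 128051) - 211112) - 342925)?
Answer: -1846783599769569554650/9838241423 ≈ -1.8771e+11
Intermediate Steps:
(381576 + 165818)*((l - 39789)/(1/(-81449 + 128051) - 211112) - 342925) = (381576 + 165818)*((-67986 - 39789)/(1/(-81449 + 128051) - 211112) - 342925) = 547394*(-107775/(1/46602 - 211112) - 342925) = 547394*(-107775/(-9838241423/46602) - 342925) = 547394*(-107775*(-46602/9838241423) - 342925) = 547394*(5022530550/9838241423 - 342925) = 547394*(-3373773917451725/9838241423) = -1846783599769569554650/9838241423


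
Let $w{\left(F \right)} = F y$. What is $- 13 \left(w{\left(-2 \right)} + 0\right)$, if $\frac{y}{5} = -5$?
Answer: $-650$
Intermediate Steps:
$y = -25$ ($y = 5 \left(-5\right) = -25$)
$w{\left(F \right)} = - 25 F$ ($w{\left(F \right)} = F \left(-25\right) = - 25 F$)
$- 13 \left(w{\left(-2 \right)} + 0\right) = - 13 \left(\left(-25\right) \left(-2\right) + 0\right) = - 13 \left(50 + 0\right) = \left(-13\right) 50 = -650$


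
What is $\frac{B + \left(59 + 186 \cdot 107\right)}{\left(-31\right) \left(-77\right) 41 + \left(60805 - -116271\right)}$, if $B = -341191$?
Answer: $- \frac{321230}{274943} \approx -1.1684$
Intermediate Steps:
$\frac{B + \left(59 + 186 \cdot 107\right)}{\left(-31\right) \left(-77\right) 41 + \left(60805 - -116271\right)} = \frac{-341191 + \left(59 + 186 \cdot 107\right)}{\left(-31\right) \left(-77\right) 41 + \left(60805 - -116271\right)} = \frac{-341191 + \left(59 + 19902\right)}{2387 \cdot 41 + \left(60805 + 116271\right)} = \frac{-341191 + 19961}{97867 + 177076} = - \frac{321230}{274943}$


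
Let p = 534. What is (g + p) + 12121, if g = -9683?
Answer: 2972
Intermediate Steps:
(g + p) + 12121 = (-9683 + 534) + 12121 = -9149 + 12121 = 2972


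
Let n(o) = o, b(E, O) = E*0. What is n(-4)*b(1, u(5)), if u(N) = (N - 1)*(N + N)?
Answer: 0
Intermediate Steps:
u(N) = 2*N*(-1 + N) (u(N) = (-1 + N)*(2*N) = 2*N*(-1 + N))
b(E, O) = 0
n(-4)*b(1, u(5)) = -4*0 = 0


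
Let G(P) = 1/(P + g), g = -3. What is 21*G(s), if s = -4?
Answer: -3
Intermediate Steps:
G(P) = 1/(-3 + P) (G(P) = 1/(P - 3) = 1/(-3 + P))
21*G(s) = 21/(-3 - 4) = 21/(-7) = 21*(-1/7) = -3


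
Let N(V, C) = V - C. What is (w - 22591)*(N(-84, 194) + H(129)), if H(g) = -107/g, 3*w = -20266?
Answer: 3166674791/387 ≈ 8.1826e+6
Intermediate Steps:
w = -20266/3 (w = (⅓)*(-20266) = -20266/3 ≈ -6755.3)
(w - 22591)*(N(-84, 194) + H(129)) = (-20266/3 - 22591)*((-84 - 1*194) - 107/129) = -88039*((-84 - 194) - 107*1/129)/3 = -88039*(-278 - 107/129)/3 = -88039/3*(-35969/129) = 3166674791/387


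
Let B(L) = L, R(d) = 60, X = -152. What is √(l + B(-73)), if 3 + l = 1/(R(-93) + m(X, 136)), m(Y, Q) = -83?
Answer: I*√40227/23 ≈ 8.7203*I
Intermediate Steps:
l = -70/23 (l = -3 + 1/(60 - 83) = -3 + 1/(-23) = -3 - 1/23 = -70/23 ≈ -3.0435)
√(l + B(-73)) = √(-70/23 - 73) = √(-1749/23) = I*√40227/23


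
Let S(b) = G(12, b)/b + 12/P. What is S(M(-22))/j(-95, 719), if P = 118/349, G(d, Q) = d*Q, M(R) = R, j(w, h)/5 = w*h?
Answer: -2802/20149975 ≈ -0.00013906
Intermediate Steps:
j(w, h) = 5*h*w (j(w, h) = 5*(w*h) = 5*(h*w) = 5*h*w)
G(d, Q) = Q*d
P = 118/349 (P = 118*(1/349) = 118/349 ≈ 0.33811)
S(b) = 2802/59 (S(b) = (b*12)/b + 12/(118/349) = (12*b)/b + 12*(349/118) = 12 + 2094/59 = 2802/59)
S(M(-22))/j(-95, 719) = 2802/(59*((5*719*(-95)))) = (2802/59)/(-341525) = (2802/59)*(-1/341525) = -2802/20149975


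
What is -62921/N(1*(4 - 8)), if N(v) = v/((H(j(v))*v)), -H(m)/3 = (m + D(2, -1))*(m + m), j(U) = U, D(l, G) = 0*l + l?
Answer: 3020208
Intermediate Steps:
D(l, G) = l (D(l, G) = 0 + l = l)
H(m) = -6*m*(2 + m) (H(m) = -3*(m + 2)*(m + m) = -3*(2 + m)*2*m = -6*m*(2 + m))
N(v) = -1/(6*v*(2 + v)) (N(v) = v/(((-6*v*(2 + v))*v)) = v/((-6*v²*(2 + v))) = v*(-1/(6*v²*(2 + v))) = -1/(6*v*(2 + v)))
-62921/N(1*(4 - 8)) = -62921*(-6*(2 + 1*(4 - 8))*(4 - 8)) = -62921/((-1/(6*(1*(-4))*(2 + 1*(-4))))) = -62921/((-⅙/(-4*(2 - 4)))) = -62921/((-⅙*(-¼)/(-2))) = -62921/((-⅙*(-¼)*(-½))) = -62921/(-1/48) = -62921*(-48) = 3020208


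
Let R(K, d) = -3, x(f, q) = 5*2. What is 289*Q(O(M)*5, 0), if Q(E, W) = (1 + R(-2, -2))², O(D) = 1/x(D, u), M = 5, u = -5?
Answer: 1156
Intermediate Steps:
x(f, q) = 10
O(D) = ⅒ (O(D) = 1/10 = ⅒)
Q(E, W) = 4 (Q(E, W) = (1 - 3)² = (-2)² = 4)
289*Q(O(M)*5, 0) = 289*4 = 1156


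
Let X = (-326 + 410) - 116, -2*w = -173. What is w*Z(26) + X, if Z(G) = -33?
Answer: -5773/2 ≈ -2886.5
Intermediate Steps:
w = 173/2 (w = -1/2*(-173) = 173/2 ≈ 86.500)
X = -32 (X = 84 - 116 = -32)
w*Z(26) + X = (173/2)*(-33) - 32 = -5709/2 - 32 = -5773/2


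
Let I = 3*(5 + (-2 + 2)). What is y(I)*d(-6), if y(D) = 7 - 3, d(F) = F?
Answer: -24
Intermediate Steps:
I = 15 (I = 3*(5 + 0) = 3*5 = 15)
y(D) = 4
y(I)*d(-6) = 4*(-6) = -24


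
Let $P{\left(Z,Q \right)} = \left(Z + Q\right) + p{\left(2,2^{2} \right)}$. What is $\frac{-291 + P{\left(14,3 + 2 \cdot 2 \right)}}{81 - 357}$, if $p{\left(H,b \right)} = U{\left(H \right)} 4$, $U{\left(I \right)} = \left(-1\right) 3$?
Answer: $\frac{47}{46} \approx 1.0217$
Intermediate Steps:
$U{\left(I \right)} = -3$
$p{\left(H,b \right)} = -12$ ($p{\left(H,b \right)} = \left(-3\right) 4 = -12$)
$P{\left(Z,Q \right)} = -12 + Q + Z$ ($P{\left(Z,Q \right)} = \left(Z + Q\right) - 12 = \left(Q + Z\right) - 12 = -12 + Q + Z$)
$\frac{-291 + P{\left(14,3 + 2 \cdot 2 \right)}}{81 - 357} = \frac{-291 + \left(-12 + \left(3 + 2 \cdot 2\right) + 14\right)}{81 - 357} = \frac{-291 + \left(-12 + \left(3 + 4\right) + 14\right)}{-276} = \left(-291 + \left(-12 + 7 + 14\right)\right) \left(- \frac{1}{276}\right) = \left(-291 + 9\right) \left(- \frac{1}{276}\right) = \left(-282\right) \left(- \frac{1}{276}\right) = \frac{47}{46}$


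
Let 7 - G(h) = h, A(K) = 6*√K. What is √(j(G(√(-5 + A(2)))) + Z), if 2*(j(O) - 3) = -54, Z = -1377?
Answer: I*√1401 ≈ 37.43*I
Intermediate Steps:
G(h) = 7 - h
j(O) = -24 (j(O) = 3 + (½)*(-54) = 3 - 27 = -24)
√(j(G(√(-5 + A(2)))) + Z) = √(-24 - 1377) = √(-1401) = I*√1401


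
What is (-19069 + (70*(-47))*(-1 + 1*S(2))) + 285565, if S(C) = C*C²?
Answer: 243466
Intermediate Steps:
S(C) = C³
(-19069 + (70*(-47))*(-1 + 1*S(2))) + 285565 = (-19069 + (70*(-47))*(-1 + 1*2³)) + 285565 = (-19069 - 3290*(-1 + 1*8)) + 285565 = (-19069 - 3290*(-1 + 8)) + 285565 = (-19069 - 3290*7) + 285565 = (-19069 - 23030) + 285565 = -42099 + 285565 = 243466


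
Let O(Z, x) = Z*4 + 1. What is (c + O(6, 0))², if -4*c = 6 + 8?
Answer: 1849/4 ≈ 462.25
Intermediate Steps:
O(Z, x) = 1 + 4*Z (O(Z, x) = 4*Z + 1 = 1 + 4*Z)
c = -7/2 (c = -(6 + 8)/4 = -¼*14 = -7/2 ≈ -3.5000)
(c + O(6, 0))² = (-7/2 + (1 + 4*6))² = (-7/2 + (1 + 24))² = (-7/2 + 25)² = (43/2)² = 1849/4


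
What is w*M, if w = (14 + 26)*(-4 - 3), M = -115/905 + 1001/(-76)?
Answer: 12805030/3439 ≈ 3723.5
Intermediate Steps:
M = -182929/13756 (M = -115*1/905 + 1001*(-1/76) = -23/181 - 1001/76 = -182929/13756 ≈ -13.298)
w = -280 (w = 40*(-7) = -280)
w*M = -280*(-182929/13756) = 12805030/3439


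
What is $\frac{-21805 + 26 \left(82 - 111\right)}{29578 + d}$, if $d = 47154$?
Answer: $- \frac{22559}{76732} \approx -0.294$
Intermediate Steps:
$\frac{-21805 + 26 \left(82 - 111\right)}{29578 + d} = \frac{-21805 + 26 \left(82 - 111\right)}{29578 + 47154} = \frac{-21805 + 26 \left(-29\right)}{76732} = \left(-21805 - 754\right) \frac{1}{76732} = \left(-22559\right) \frac{1}{76732} = - \frac{22559}{76732}$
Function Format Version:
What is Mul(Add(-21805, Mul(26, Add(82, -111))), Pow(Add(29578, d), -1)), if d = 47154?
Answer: Rational(-22559, 76732) ≈ -0.29400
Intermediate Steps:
Mul(Add(-21805, Mul(26, Add(82, -111))), Pow(Add(29578, d), -1)) = Mul(Add(-21805, Mul(26, Add(82, -111))), Pow(Add(29578, 47154), -1)) = Mul(Add(-21805, Mul(26, -29)), Pow(76732, -1)) = Mul(Add(-21805, -754), Rational(1, 76732)) = Mul(-22559, Rational(1, 76732)) = Rational(-22559, 76732)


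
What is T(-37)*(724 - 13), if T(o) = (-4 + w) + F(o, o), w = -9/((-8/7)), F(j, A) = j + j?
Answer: -398871/8 ≈ -49859.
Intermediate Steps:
F(j, A) = 2*j
w = 63/8 (w = -9/((-8*1/7)) = -9/(-8/7) = -9*(-7/8) = 63/8 ≈ 7.8750)
T(o) = 31/8 + 2*o (T(o) = (-4 + 63/8) + 2*o = 31/8 + 2*o)
T(-37)*(724 - 13) = (31/8 + 2*(-37))*(724 - 13) = (31/8 - 74)*711 = -561/8*711 = -398871/8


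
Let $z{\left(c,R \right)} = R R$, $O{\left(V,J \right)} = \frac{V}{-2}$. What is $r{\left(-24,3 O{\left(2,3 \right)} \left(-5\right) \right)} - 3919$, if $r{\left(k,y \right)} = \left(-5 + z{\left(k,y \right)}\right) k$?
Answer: $-9199$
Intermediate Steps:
$O{\left(V,J \right)} = - \frac{V}{2}$ ($O{\left(V,J \right)} = V \left(- \frac{1}{2}\right) = - \frac{V}{2}$)
$z{\left(c,R \right)} = R^{2}$
$r{\left(k,y \right)} = k \left(-5 + y^{2}\right)$ ($r{\left(k,y \right)} = \left(-5 + y^{2}\right) k = k \left(-5 + y^{2}\right)$)
$r{\left(-24,3 O{\left(2,3 \right)} \left(-5\right) \right)} - 3919 = - 24 \left(-5 + \left(3 \left(\left(- \frac{1}{2}\right) 2\right) \left(-5\right)\right)^{2}\right) - 3919 = - 24 \left(-5 + \left(3 \left(-1\right) \left(-5\right)\right)^{2}\right) - 3919 = - 24 \left(-5 + \left(\left(-3\right) \left(-5\right)\right)^{2}\right) - 3919 = - 24 \left(-5 + 15^{2}\right) - 3919 = - 24 \left(-5 + 225\right) - 3919 = \left(-24\right) 220 - 3919 = -5280 - 3919 = -9199$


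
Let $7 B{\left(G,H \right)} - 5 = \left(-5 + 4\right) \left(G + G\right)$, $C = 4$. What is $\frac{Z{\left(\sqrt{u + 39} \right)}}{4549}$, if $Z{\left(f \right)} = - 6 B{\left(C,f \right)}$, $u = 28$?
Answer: $\frac{18}{31843} \approx 0.00056527$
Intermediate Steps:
$B{\left(G,H \right)} = \frac{5}{7} - \frac{2 G}{7}$ ($B{\left(G,H \right)} = \frac{5}{7} + \frac{\left(-5 + 4\right) \left(G + G\right)}{7} = \frac{5}{7} + \frac{\left(-1\right) 2 G}{7} = \frac{5}{7} + \frac{\left(-2\right) G}{7} = \frac{5}{7} - \frac{2 G}{7}$)
$Z{\left(f \right)} = \frac{18}{7}$ ($Z{\left(f \right)} = - 6 \left(\frac{5}{7} - \frac{8}{7}\right) = \left(-6\right) \left(- \frac{3}{7}\right) = \frac{18}{7}$)
$\frac{Z{\left(\sqrt{u + 39} \right)}}{4549} = \frac{18}{7 \cdot 4549} = \frac{18}{7} \cdot \frac{1}{4549} = \frac{18}{31843}$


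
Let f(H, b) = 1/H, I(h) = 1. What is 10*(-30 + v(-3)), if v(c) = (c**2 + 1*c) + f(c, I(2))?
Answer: -730/3 ≈ -243.33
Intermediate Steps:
v(c) = c + 1/c + c**2 (v(c) = (c**2 + 1*c) + 1/c = (c**2 + c) + 1/c = (c + c**2) + 1/c = c + 1/c + c**2)
10*(-30 + v(-3)) = 10*(-30 + (-3 + 1/(-3) + (-3)**2)) = 10*(-30 + (-3 - 1/3 + 9)) = 10*(-30 + 17/3) = 10*(-73/3) = -730/3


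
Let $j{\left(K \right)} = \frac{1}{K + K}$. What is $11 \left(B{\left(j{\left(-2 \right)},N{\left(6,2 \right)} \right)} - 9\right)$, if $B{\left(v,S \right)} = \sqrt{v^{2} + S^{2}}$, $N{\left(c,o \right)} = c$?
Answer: $-99 + \frac{11 \sqrt{577}}{4} \approx -32.943$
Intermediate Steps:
$j{\left(K \right)} = \frac{1}{2 K}$
$B{\left(v,S \right)} = \sqrt{S^{2} + v^{2}}$
$11 \left(B{\left(j{\left(-2 \right)},N{\left(6,2 \right)} \right)} - 9\right) = 11 \left(\sqrt{6^{2} + \left(\frac{1}{2 \left(-2\right)}\right)^{2}} - 9\right) = 11 \left(\sqrt{36 + \left(\frac{1}{2} \left(- \frac{1}{2}\right)\right)^{2}} - 9\right) = 11 \left(\sqrt{36 + \left(- \frac{1}{4}\right)^{2}} - 9\right) = 11 \left(\sqrt{36 + \frac{1}{16}} - 9\right) = 11 \left(\sqrt{\frac{577}{16}} - 9\right) = 11 \left(\frac{\sqrt{577}}{4} - 9\right) = 11 \left(-9 + \frac{\sqrt{577}}{4}\right) = -99 + \frac{11 \sqrt{577}}{4}$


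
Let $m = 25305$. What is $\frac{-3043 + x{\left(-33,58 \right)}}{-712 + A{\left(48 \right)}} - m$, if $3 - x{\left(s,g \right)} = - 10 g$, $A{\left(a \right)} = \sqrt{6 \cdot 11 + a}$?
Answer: $- \frac{1282358163}{50683} + \frac{246 \sqrt{114}}{50683} \approx -25302.0$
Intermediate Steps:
$A{\left(a \right)} = \sqrt{66 + a}$
$x{\left(s,g \right)} = 3 + 10 g$ ($x{\left(s,g \right)} = 3 - - 10 g = 3 + 10 g$)
$\frac{-3043 + x{\left(-33,58 \right)}}{-712 + A{\left(48 \right)}} - m = \frac{-3043 + \left(3 + 10 \cdot 58\right)}{-712 + \sqrt{66 + 48}} - 25305 = \frac{-3043 + \left(3 + 580\right)}{-712 + \sqrt{114}} - 25305 = \frac{-3043 + 583}{-712 + \sqrt{114}} - 25305 = - \frac{2460}{-712 + \sqrt{114}} - 25305 = -25305 - \frac{2460}{-712 + \sqrt{114}}$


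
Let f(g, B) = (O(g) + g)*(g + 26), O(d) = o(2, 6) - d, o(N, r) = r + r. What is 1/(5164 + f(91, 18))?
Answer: 1/6568 ≈ 0.00015225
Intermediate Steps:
o(N, r) = 2*r
O(d) = 12 - d (O(d) = 2*6 - d = 12 - d)
f(g, B) = 312 + 12*g (f(g, B) = ((12 - g) + g)*(g + 26) = 12*(26 + g) = 312 + 12*g)
1/(5164 + f(91, 18)) = 1/(5164 + (312 + 12*91)) = 1/(5164 + (312 + 1092)) = 1/(5164 + 1404) = 1/6568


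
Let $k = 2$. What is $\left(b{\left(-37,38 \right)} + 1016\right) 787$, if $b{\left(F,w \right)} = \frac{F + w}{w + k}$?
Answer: $\frac{31984467}{40} \approx 7.9961 \cdot 10^{5}$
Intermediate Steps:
$b{\left(F,w \right)} = \frac{F + w}{2 + w}$ ($b{\left(F,w \right)} = \frac{F + w}{w + 2} = \frac{F + w}{2 + w}$)
$\left(b{\left(-37,38 \right)} + 1016\right) 787 = \left(\frac{-37 + 38}{2 + 38} + 1016\right) 787 = \left(\frac{1}{40} \cdot 1 + 1016\right) 787 = \left(\frac{1}{40} + 1016\right) 787 = \frac{40641}{40} \cdot 787 = \frac{31984467}{40}$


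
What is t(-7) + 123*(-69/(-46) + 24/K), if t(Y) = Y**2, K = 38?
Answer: 11825/38 ≈ 311.18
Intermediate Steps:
t(-7) + 123*(-69/(-46) + 24/K) = (-7)**2 + 123*(-69/(-46) + 24/38) = 49 + 123*(-69*(-1/46) + 24*(1/38)) = 49 + 123*(3/2 + 12/19) = 49 + 123*(81/38) = 49 + 9963/38 = 11825/38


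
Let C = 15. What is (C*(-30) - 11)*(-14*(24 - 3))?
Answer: 135534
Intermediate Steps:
(C*(-30) - 11)*(-14*(24 - 3)) = (15*(-30) - 11)*(-14*(24 - 3)) = (-450 - 11)*(-14*21) = -461*(-294) = 135534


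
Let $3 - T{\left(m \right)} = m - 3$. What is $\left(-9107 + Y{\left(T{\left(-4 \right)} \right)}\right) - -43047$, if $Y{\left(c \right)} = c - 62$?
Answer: $33888$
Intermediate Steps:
$T{\left(m \right)} = 6 - m$ ($T{\left(m \right)} = 3 - \left(m - 3\right) = 3 - \left(-3 + m\right) = 6 - m$)
$Y{\left(c \right)} = -62 + c$
$\left(-9107 + Y{\left(T{\left(-4 \right)} \right)}\right) - -43047 = \left(-9107 + \left(-62 + \left(6 - -4\right)\right)\right) - -43047 = \left(-9107 + \left(-62 + \left(6 + 4\right)\right)\right) + 43047 = \left(-9107 + \left(-62 + 10\right)\right) + 43047 = \left(-9107 - 52\right) + 43047 = -9159 + 43047 = 33888$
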